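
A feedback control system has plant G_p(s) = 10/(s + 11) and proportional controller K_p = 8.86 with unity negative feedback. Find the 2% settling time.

Closed-loop transfer function: T(s) = K_p·G_p(s)/(1 + K_p·G_p(s)) = 88.6/(s + 11 + 88.6) = 88.6/(s + 99.6).
Time constant τ = 1/99.6 = 0.01004 s, so the 2% settling time is about 4τ = 0.0402 s.

T_s ≈ 0.0402 s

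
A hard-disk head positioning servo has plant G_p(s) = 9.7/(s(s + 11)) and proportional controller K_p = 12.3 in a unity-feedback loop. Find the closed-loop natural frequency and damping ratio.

ω_n = 10.9 rad/s, ζ = 0.504

1 + K_p·G_p(s) = 0 gives s² + 11s + 119.3 = 0.
So ω_n² = 119.3 ⇒ ω_n = 10.92 rad/s, and ζ = 11/(2ω_n) = 0.504.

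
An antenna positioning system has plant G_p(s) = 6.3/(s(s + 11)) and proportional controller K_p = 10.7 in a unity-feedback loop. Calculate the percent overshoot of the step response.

5.87%

From 1 + K_pG_p(s) = 0: s² + 11s + 67.41 = 0 ⇒ ω_n = 8.21, ζ = 0.6699.
%OS = 100·exp(−πζ/√(1−ζ²)) = 100·exp(−π·0.6699/√0.5513) = 5.87%.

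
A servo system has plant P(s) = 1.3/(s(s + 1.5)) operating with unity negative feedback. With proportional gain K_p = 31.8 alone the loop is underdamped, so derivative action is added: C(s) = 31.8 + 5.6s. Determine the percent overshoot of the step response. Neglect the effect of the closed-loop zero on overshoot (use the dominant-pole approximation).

5.31%

Forward path: (31.8 + 5.6s)·1.3/(s(s+1.5)). The closed-loop characteristic equation is s² + (1.5 + 1.3·5.6)s + 1.3·31.8 = 0.
That is s² + 8.78s + 41.34 = 0, so ω_n = 6.43 rad/s and ζ = 8.78/(2·6.43) = 0.6828.
%OS = 100·exp(−πζ/√(1−ζ²)) = 5.31%.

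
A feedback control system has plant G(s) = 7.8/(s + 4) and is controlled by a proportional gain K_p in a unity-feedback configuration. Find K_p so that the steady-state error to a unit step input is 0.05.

K_p = 9.74

For a type-0 loop with proportional control, e_ss = 1/(1 + K_p·G(0)).
G(0) = 1.95. Require 1/(1 + K_p·1.95) = 0.05, so 1 + 1.95·K_p = 20.
K_p = (20 − 1)/1.95 = 9.74.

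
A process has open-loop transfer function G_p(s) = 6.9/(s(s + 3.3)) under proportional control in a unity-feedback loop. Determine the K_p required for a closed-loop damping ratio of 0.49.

K_p = 1.64

Closed-loop characteristic equation: s² + 3.3s + K_p·6.9 = 0.
So ω_n = √(6.9K_p) and 2ζω_n = 3.3, giving ζ = 3.3/(2√(6.9K_p)).
Setting ζ = 0.49: √(6.9K_p) = 3.3/(2·0.49) = 3.367, so K_p = 11.34/6.9 = 1.64.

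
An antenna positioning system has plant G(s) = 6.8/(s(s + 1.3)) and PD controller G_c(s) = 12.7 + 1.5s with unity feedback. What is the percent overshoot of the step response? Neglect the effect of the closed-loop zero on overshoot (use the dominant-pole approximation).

8.42%

Forward path: (12.7 + 1.5s)·6.8/(s(s+1.3)). The closed-loop characteristic equation is s² + (1.3 + 6.8·1.5)s + 6.8·12.7 = 0.
That is s² + 11.5s + 86.36 = 0, so ω_n = 9.293 rad/s and ζ = 11.5/(2·9.293) = 0.6187.
%OS = 100·exp(−πζ/√(1−ζ²)) = 8.42%.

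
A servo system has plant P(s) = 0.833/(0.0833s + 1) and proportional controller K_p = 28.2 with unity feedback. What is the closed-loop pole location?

Closed loop: T(s) = K_p·P/(1+K_p·P) = 23.49/(0.0833s + 1 + 23.49), with pole at s = −(1 + 23.49)/0.0833 = −294.

s = -294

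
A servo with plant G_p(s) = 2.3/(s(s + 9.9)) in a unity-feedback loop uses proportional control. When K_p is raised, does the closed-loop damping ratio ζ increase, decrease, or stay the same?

decrease

ζ = 9.9/(2√(2.3K_p)); increasing K_p raises the denominator, so ζ falls.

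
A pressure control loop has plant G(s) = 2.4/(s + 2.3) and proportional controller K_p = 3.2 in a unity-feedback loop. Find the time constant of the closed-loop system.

Closed-loop transfer function: T(s) = K_p·G(s)/(1 + K_p·G(s)) = 7.68/(s + 2.3 + 7.68) = 7.68/(s + 9.98).
Time constant τ = 1/9.98 = 0.1 s.

τ = 0.1 s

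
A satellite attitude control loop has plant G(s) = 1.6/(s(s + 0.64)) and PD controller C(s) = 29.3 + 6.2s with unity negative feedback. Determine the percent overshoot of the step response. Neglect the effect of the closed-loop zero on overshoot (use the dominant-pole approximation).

2.23%

Forward path: (29.3 + 6.2s)·1.6/(s(s+0.64)). The closed-loop characteristic equation is s² + (0.64 + 1.6·6.2)s + 1.6·29.3 = 0.
That is s² + 10.56s + 46.88 = 0, so ω_n = 6.847 rad/s and ζ = 10.56/(2·6.847) = 0.7712.
%OS = 100·exp(−πζ/√(1−ζ²)) = 2.23%.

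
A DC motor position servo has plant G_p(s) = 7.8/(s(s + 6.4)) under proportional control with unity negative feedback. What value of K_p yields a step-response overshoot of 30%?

K_p = 10.3

From %OS = 100·exp(−πζ/√(1−ζ²)) = 30%, ζ = −ln(0.3)/√(π²+ln²(0.3)) = 0.3579.
Characteristic equation s² + 6.4s + 7.8K_p = 0 gives ζ = 6.4/(2√(7.8K_p)).
Setting ζ = 0.3579: √(7.8K_p) = 6.4/(2·0.3579) = 8.942, so K_p = 79.96/7.8 = 10.3.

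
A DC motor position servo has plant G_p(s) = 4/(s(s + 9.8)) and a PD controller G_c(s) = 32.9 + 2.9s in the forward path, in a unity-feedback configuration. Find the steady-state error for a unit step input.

0

The open loop G_c(s)G_p(s) has a pole at the origin (type 1), so the static position error constant is infinite and e_ss = 1/(1+∞) = 0.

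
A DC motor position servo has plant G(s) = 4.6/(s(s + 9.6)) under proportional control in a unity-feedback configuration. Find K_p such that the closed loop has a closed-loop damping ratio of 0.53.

Closed-loop characteristic equation: s² + 9.6s + K_p·4.6 = 0.
So ω_n = √(4.6K_p) and 2ζω_n = 9.6, giving ζ = 9.6/(2√(4.6K_p)).
Setting ζ = 0.53: √(4.6K_p) = 9.6/(2·0.53) = 9.057, so K_p = 82.02/4.6 = 17.8.

K_p = 17.8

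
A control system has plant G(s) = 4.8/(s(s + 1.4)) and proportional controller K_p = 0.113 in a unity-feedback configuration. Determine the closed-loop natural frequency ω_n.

ω_n = 0.736 rad/s

With unity feedback the closed-loop characteristic equation is s² + 1.4s + 0.113·4.8 = s² + 1.4s + 0.5424 = 0.
Matching s² + 2ζω_n s + ω_n²: ω_n = √0.5424 = 0.7365 rad/s and 2ζω_n = 1.4, so ζ = 1.4/(2·0.7365) = 0.95.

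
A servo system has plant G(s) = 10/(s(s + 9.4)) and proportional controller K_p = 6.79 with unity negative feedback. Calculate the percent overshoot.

11.3%

Closed-loop characteristic equation: s² + 9.4s + 67.9 = 0, so ω_n = 8.24 rad/s and ζ = 9.4/(2·8.24) = 0.5704.
%OS = 100·exp(−πζ/√(1−ζ²)) = 100·exp(−π·0.5704/√0.6747) = 11.3%.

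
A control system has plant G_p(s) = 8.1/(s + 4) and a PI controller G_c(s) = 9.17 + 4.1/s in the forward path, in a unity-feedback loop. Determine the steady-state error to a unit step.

The open loop G_c(s)G_p(s) has a pole at the origin (type 1), so the static position error constant is infinite and e_ss = 1/(1+∞) = 0.

0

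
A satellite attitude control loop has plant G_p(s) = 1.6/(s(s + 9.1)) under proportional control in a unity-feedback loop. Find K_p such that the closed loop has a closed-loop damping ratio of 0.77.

Closed-loop characteristic equation: s² + 9.1s + K_p·1.6 = 0.
So ω_n = √(1.6K_p) and 2ζω_n = 9.1, giving ζ = 9.1/(2√(1.6K_p)).
Setting ζ = 0.77: √(1.6K_p) = 9.1/(2·0.77) = 5.909, so K_p = 34.92/1.6 = 21.8.

K_p = 21.8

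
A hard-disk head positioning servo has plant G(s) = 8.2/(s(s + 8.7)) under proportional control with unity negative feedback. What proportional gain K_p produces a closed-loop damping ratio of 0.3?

Closed-loop characteristic equation: s² + 8.7s + K_p·8.2 = 0.
So ω_n = √(8.2K_p) and 2ζω_n = 8.7, giving ζ = 8.7/(2√(8.2K_p)).
Setting ζ = 0.3: √(8.2K_p) = 8.7/(2·0.3) = 14.5, so K_p = 210.2/8.2 = 25.6.

K_p = 25.6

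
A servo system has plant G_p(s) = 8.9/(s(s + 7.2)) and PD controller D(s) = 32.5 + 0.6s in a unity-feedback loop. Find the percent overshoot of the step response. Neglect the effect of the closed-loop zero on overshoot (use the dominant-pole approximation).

28.8%

Forward path: (32.5 + 0.6s)·8.9/(s(s+7.2)). The closed-loop characteristic equation is s² + (7.2 + 8.9·0.6)s + 8.9·32.5 = 0.
That is s² + 12.54s + 289.2 = 0, so ω_n = 17.01 rad/s and ζ = 12.54/(2·17.01) = 0.3687.
%OS = 100·exp(−πζ/√(1−ζ²)) = 28.8%.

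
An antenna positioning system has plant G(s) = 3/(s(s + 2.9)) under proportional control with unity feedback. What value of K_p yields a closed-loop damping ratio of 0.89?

K_p = 0.885

Closed-loop characteristic equation: s² + 2.9s + K_p·3 = 0.
So ω_n = √(3K_p) and 2ζω_n = 2.9, giving ζ = 2.9/(2√(3K_p)).
Setting ζ = 0.89: √(3K_p) = 2.9/(2·0.89) = 1.629, so K_p = 2.654/3 = 0.885.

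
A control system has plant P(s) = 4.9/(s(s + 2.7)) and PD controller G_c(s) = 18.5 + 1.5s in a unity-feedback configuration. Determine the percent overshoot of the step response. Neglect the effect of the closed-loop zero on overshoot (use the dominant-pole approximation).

14.2%

Forward path: (18.5 + 1.5s)·4.9/(s(s+2.7)). The closed-loop characteristic equation is s² + (2.7 + 4.9·1.5)s + 4.9·18.5 = 0.
That is s² + 10.05s + 90.65 = 0, so ω_n = 9.521 rad/s and ζ = 10.05/(2·9.521) = 0.5278.
%OS = 100·exp(−πζ/√(1−ζ²)) = 14.2%.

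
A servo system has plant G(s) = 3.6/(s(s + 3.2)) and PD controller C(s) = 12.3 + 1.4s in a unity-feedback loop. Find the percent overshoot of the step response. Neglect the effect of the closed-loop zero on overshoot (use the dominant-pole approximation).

Forward path: (12.3 + 1.4s)·3.6/(s(s+3.2)). The closed-loop characteristic equation is s² + (3.2 + 3.6·1.4)s + 3.6·12.3 = 0.
That is s² + 8.24s + 44.28 = 0, so ω_n = 6.654 rad/s and ζ = 8.24/(2·6.654) = 0.6191.
%OS = 100·exp(−πζ/√(1−ζ²)) = 8.4%.

8.4%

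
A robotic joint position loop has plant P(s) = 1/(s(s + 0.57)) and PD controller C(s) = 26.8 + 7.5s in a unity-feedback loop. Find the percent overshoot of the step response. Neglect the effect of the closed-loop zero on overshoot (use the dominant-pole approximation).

2.01%

Forward path: (26.8 + 7.5s)·1/(s(s+0.57)). The closed-loop characteristic equation is s² + (0.57 + 1·7.5)s + 1·26.8 = 0.
That is s² + 8.07s + 26.8 = 0, so ω_n = 5.177 rad/s and ζ = 8.07/(2·5.177) = 0.7794.
%OS = 100·exp(−πζ/√(1−ζ²)) = 2.01%.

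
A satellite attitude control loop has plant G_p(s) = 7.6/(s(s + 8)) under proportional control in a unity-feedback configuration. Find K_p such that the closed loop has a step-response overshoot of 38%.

From %OS = 100·exp(−πζ/√(1−ζ²)) = 38%, ζ = −ln(0.38)/√(π²+ln²(0.38)) = 0.2943.
Characteristic equation s² + 8s + 7.6K_p = 0 gives ζ = 8/(2√(7.6K_p)).
Setting ζ = 0.2943: √(7.6K_p) = 8/(2·0.2943) = 13.59, so K_p = 184.7/7.6 = 24.3.

K_p = 24.3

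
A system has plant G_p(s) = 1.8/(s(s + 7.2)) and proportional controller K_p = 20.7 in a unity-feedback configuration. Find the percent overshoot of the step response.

10.1%

Closed-loop characteristic equation: s² + 7.2s + 37.26 = 0, so ω_n = 6.104 rad/s and ζ = 7.2/(2·6.104) = 0.5898.
%OS = 100·exp(−πζ/√(1−ζ²)) = 100·exp(−π·0.5898/√0.6522) = 10.1%.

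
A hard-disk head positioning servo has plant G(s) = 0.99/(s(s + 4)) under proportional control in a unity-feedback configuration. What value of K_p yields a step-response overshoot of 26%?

K_p = 26

From %OS = 100·exp(−πζ/√(1−ζ²)) = 26%, ζ = −ln(0.26)/√(π²+ln²(0.26)) = 0.3941.
Characteristic equation s² + 4s + 0.99K_p = 0 gives ζ = 4/(2√(0.99K_p)).
Setting ζ = 0.3941: √(0.99K_p) = 4/(2·0.3941) = 5.075, so K_p = 25.76/0.99 = 26.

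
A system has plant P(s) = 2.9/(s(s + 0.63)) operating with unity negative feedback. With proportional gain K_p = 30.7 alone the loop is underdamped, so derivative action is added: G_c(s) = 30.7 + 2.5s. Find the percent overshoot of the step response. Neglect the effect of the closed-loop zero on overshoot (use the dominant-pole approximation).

Forward path: (30.7 + 2.5s)·2.9/(s(s+0.63)). The closed-loop characteristic equation is s² + (0.63 + 2.9·2.5)s + 2.9·30.7 = 0.
That is s² + 7.88s + 89.03 = 0, so ω_n = 9.436 rad/s and ζ = 7.88/(2·9.436) = 0.4176.
%OS = 100·exp(−πζ/√(1−ζ²)) = 23.6%.

23.6%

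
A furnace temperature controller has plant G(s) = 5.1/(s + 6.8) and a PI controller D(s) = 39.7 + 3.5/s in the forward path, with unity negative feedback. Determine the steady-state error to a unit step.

0

The open loop D(s)G(s) has a pole at the origin (type 1), so the static position error constant is infinite and e_ss = 1/(1+∞) = 0.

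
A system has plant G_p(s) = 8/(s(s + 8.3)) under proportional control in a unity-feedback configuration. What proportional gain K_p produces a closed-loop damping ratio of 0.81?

K_p = 3.28

Closed-loop characteristic equation: s² + 8.3s + K_p·8 = 0.
So ω_n = √(8K_p) and 2ζω_n = 8.3, giving ζ = 8.3/(2√(8K_p)).
Setting ζ = 0.81: √(8K_p) = 8.3/(2·0.81) = 5.123, so K_p = 26.25/8 = 3.28.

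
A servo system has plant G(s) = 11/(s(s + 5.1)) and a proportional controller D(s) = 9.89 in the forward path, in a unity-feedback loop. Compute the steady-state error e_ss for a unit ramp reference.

0.0469

The loop has one pole at the origin (type 1). Velocity error constant K_v = lim_{s→0} s·D(s)G(s) = 9.89·11/5.1 = 21.33.
Steady-state error to a unit ramp: e_ss = 1/K_v = 0.0469.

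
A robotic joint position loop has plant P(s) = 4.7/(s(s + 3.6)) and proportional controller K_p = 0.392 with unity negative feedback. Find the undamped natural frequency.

1 + K_p·P(s) = 0 gives s² + 3.6s + 1.842 = 0.
Matching s² + 2ζω_n s + ω_n²: ω_n = √1.842 = 1.357 rad/s and 2ζω_n = 3.6, so ζ = 3.6/(2·1.357) = 1.33.

ω_n = 1.36 rad/s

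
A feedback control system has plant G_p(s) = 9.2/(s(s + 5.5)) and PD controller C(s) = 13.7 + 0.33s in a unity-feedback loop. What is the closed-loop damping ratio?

ζ = 0.38

Forward path: (13.7 + 0.33s)·9.2/(s(s+5.5)). The closed-loop characteristic equation is s² + (5.5 + 9.2·0.33)s + 9.2·13.7 = 0.
That is s² + 8.536s + 126 = 0, so ω_n = 11.23 rad/s and ζ = 8.536/(2·11.23) = 0.3802.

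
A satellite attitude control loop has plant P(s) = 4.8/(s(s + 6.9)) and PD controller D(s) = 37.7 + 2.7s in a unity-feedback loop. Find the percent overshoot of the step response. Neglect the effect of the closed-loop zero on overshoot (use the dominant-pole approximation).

3.21%

Forward path: (37.7 + 2.7s)·4.8/(s(s+6.9)). The closed-loop characteristic equation is s² + (6.9 + 4.8·2.7)s + 4.8·37.7 = 0.
That is s² + 19.86s + 181 = 0, so ω_n = 13.45 rad/s and ζ = 19.86/(2·13.45) = 0.7382.
%OS = 100·exp(−πζ/√(1−ζ²)) = 3.21%.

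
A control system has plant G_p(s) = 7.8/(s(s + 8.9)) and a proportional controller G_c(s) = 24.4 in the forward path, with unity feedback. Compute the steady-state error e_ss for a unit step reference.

The open loop G_c(s)G_p(s) has a pole at the origin (type 1), so the static position error constant is infinite and e_ss = 1/(1+∞) = 0.

0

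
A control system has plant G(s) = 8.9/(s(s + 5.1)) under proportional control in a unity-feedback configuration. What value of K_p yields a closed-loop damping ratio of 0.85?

K_p = 1.01

Closed-loop characteristic equation: s² + 5.1s + K_p·8.9 = 0.
So ω_n = √(8.9K_p) and 2ζω_n = 5.1, giving ζ = 5.1/(2√(8.9K_p)).
Setting ζ = 0.85: √(8.9K_p) = 5.1/(2·0.85) = 3, so K_p = 9/8.9 = 1.01.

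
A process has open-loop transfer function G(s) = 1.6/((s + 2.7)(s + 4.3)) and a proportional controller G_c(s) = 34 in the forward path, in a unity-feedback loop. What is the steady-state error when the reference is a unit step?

0.176

The loop is type 0. Static position error constant K_pos = G_c(0)·G(0) = 34·0.1378 = 4.686.
Steady-state error to a unit step: e_ss = 1/(1+K_pos) = 1/5.686 = 0.176.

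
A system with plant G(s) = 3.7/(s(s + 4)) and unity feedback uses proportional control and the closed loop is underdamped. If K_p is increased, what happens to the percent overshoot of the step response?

increase

ζ = 4/(2√(3.7K_p)) decreases as K_p grows; lower damping means more overshoot.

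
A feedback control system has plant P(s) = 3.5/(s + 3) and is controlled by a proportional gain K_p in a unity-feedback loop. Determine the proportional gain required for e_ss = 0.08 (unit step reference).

The loop is type 0, so e_ss(step) = 1/(1 + K_pos) with K_pos = K_p·P(0).
P(0) = 1.167. Require 1/(1 + K_p·1.167) = 0.08, so 1 + 1.167·K_p = 12.5.
K_p = (12.5 − 1)/1.167 = 9.86.

K_p = 9.86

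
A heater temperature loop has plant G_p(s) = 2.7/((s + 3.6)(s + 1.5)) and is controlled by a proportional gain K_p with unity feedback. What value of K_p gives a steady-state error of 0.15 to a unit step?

K_p = 11.3

The loop is type 0, so e_ss(step) = 1/(1 + K_pos) with K_pos = K_p·G_p(0).
G_p(0) = 0.5. Require 1/(1 + K_p·0.5) = 0.15, so 1 + 0.5·K_p = 6.667.
K_p = (6.667 − 1)/0.5 = 11.3.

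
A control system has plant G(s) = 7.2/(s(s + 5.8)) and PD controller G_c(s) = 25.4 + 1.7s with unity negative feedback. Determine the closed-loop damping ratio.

Forward path: (25.4 + 1.7s)·7.2/(s(s+5.8)). The closed-loop characteristic equation is s² + (5.8 + 7.2·1.7)s + 7.2·25.4 = 0.
That is s² + 18.04s + 182.9 = 0, so ω_n = 13.52 rad/s and ζ = 18.04/(2·13.52) = 0.667.

ζ = 0.667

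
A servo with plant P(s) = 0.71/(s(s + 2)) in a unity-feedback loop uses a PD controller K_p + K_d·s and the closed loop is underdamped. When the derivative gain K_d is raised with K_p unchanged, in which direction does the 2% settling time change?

decrease

Characteristic equation s² + (2 + 0.71K_d)s + 0.71K_p = 0: raising K_d increases ζω_n = (2+0.71K_d)/2 while the loop stays underdamped, so T_s ≈ 4/(ζω_n) decreases.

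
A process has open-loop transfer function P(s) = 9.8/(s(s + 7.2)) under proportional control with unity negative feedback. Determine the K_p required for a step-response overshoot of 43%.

K_p = 19.6

From %OS = 100·exp(−πζ/√(1−ζ²)) = 43%, ζ = −ln(0.43)/√(π²+ln²(0.43)) = 0.2594.
Characteristic equation s² + 7.2s + 9.8K_p = 0 gives ζ = 7.2/(2√(9.8K_p)).
Setting ζ = 0.2594: √(9.8K_p) = 7.2/(2·0.2594) = 13.88, so K_p = 192.5/9.8 = 19.6.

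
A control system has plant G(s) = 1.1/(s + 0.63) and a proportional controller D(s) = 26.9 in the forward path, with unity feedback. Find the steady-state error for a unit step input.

The loop is type 0. Static position error constant K_pos = D(0)·G(0) = 26.9·1.746 = 46.97.
Steady-state error to a unit step: e_ss = 1/(1+K_pos) = 1/47.97 = 0.0208.

0.0208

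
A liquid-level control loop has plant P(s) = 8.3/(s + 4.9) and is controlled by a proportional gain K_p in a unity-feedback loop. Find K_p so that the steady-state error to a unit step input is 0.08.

Steady-state error for a unit step on this type-0 loop is 1/(1 + K_p·P(0)).
P(0) = 1.694. Require 1/(1 + K_p·1.694) = 0.08, so 1 + 1.694·K_p = 12.5.
K_p = (12.5 − 1)/1.694 = 6.79.

K_p = 6.79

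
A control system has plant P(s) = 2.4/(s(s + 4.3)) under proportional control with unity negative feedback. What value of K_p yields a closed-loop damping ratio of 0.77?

Closed-loop characteristic equation: s² + 4.3s + K_p·2.4 = 0.
So ω_n = √(2.4K_p) and 2ζω_n = 4.3, giving ζ = 4.3/(2√(2.4K_p)).
Setting ζ = 0.77: √(2.4K_p) = 4.3/(2·0.77) = 2.792, so K_p = 7.796/2.4 = 3.25.

K_p = 3.25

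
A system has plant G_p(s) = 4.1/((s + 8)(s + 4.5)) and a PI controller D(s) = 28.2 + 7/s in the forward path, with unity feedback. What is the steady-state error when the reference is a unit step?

The open loop D(s)G_p(s) has a pole at the origin (type 1), so the static position error constant is infinite and e_ss = 1/(1+∞) = 0.

0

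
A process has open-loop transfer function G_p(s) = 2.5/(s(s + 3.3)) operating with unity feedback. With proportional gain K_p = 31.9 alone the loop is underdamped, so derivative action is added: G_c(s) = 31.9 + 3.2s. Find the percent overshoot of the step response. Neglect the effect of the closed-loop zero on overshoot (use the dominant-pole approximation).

7.68%

Forward path: (31.9 + 3.2s)·2.5/(s(s+3.3)). The closed-loop characteristic equation is s² + (3.3 + 2.5·3.2)s + 2.5·31.9 = 0.
That is s² + 11.3s + 79.75 = 0, so ω_n = 8.93 rad/s and ζ = 11.3/(2·8.93) = 0.6327.
%OS = 100·exp(−πζ/√(1−ζ²)) = 7.68%.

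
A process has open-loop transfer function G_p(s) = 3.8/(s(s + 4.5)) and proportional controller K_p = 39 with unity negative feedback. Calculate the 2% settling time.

The closed-loop denominator s² + 4.5s + 148.2 gives ω_n = √148.2 = 12.17 and ζ = 4.5/(2ω_n) = 0.1848.
2% settling time T_s ≈ 4/(ζω_n) = 4/2.25 = 1.78 s.

T_s ≈ 1.78 s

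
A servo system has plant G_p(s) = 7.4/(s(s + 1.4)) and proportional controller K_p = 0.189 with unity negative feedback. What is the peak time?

T_p = 3.3 s

From 1 + K_pG_p(s) = 0: s² + 1.4s + 1.399 = 0 ⇒ ω_n = 1.183, ζ = 0.5919.
Damped frequency ω_d = ω_n√(1−ζ²) = 0.9532 rad/s, so peak time T_p = π/ω_d = 3.3 s.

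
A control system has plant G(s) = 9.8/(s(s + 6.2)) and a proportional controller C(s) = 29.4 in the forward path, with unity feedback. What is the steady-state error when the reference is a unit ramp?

0.0215

The loop has one pole at the origin (type 1). Velocity error constant K_v = lim_{s→0} s·C(s)G(s) = 29.4·9.8/6.2 = 46.47.
Steady-state error to a unit ramp: e_ss = 1/K_v = 0.0215.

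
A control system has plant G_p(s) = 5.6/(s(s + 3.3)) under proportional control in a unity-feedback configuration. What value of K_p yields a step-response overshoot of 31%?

K_p = 3.98

From %OS = 100·exp(−πζ/√(1−ζ²)) = 31%, ζ = −ln(0.31)/√(π²+ln²(0.31)) = 0.3493.
Characteristic equation s² + 3.3s + 5.6K_p = 0 gives ζ = 3.3/(2√(5.6K_p)).
Setting ζ = 0.3493: √(5.6K_p) = 3.3/(2·0.3493) = 4.724, so K_p = 22.31/5.6 = 3.98.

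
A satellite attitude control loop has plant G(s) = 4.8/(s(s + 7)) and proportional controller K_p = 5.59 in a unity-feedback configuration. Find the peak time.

T_p = 0.823 s

From 1 + K_pG(s) = 0: s² + 7s + 26.83 = 0 ⇒ ω_n = 5.18, ζ = 0.6757.
Damped frequency ω_d = ω_n√(1−ζ²) = 3.819 rad/s, so peak time T_p = π/ω_d = 0.823 s.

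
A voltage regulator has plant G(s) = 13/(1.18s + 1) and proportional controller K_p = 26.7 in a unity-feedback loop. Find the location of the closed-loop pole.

s = -295

Closed loop: T(s) = K_p·G/(1+K_p·G) = 347.1/(1.18s + 1 + 347.1), with pole at s = −(1 + 347.1)/1.18 = −295.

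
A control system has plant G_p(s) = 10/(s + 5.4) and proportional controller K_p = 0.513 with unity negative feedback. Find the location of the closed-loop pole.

Closed-loop transfer function: T(s) = K_p·G_p(s)/(1 + K_p·G_p(s)) = 5.13/(s + 5.4 + 5.13) = 5.13/(s + 10.53).
The closed-loop pole is at s = −10.53.

s = -10.53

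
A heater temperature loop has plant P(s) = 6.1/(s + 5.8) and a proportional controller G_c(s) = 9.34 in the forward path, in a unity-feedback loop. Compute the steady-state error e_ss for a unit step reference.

0.0924

The loop is type 0. Static position error constant K_pos = G_c(0)·P(0) = 9.34·1.052 = 9.823.
Steady-state error to a unit step: e_ss = 1/(1+K_pos) = 1/10.82 = 0.0924.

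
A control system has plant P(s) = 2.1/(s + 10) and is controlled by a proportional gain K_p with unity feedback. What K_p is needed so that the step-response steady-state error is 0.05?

The loop is type 0, so e_ss(step) = 1/(1 + K_pos) with K_pos = K_p·P(0).
P(0) = 0.21. Require 1/(1 + K_p·0.21) = 0.05, so 1 + 0.21·K_p = 20.
K_p = (20 − 1)/0.21 = 90.5.

K_p = 90.5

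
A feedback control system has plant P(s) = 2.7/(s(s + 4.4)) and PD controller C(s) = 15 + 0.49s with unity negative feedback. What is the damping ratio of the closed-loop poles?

Forward path: (15 + 0.49s)·2.7/(s(s+4.4)). The closed-loop characteristic equation is s² + (4.4 + 2.7·0.49)s + 2.7·15 = 0.
That is s² + 5.723s + 40.5 = 0, so ω_n = 6.364 rad/s and ζ = 5.723/(2·6.364) = 0.4496.

ζ = 0.45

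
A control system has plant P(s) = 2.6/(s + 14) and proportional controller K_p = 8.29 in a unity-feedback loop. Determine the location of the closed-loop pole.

s = -35.55

Closed-loop transfer function: T(s) = K_p·P(s)/(1 + K_p·P(s)) = 21.55/(s + 14 + 21.55) = 21.55/(s + 35.55).
The closed-loop pole is at s = −35.55.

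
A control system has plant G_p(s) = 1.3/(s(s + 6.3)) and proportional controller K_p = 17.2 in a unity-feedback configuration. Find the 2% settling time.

T_s ≈ 1.27 s

The closed-loop denominator s² + 6.3s + 22.36 gives ω_n = √22.36 = 4.729 and ζ = 6.3/(2ω_n) = 0.6662.
2% settling time T_s ≈ 4/(ζω_n) = 4/3.15 = 1.27 s.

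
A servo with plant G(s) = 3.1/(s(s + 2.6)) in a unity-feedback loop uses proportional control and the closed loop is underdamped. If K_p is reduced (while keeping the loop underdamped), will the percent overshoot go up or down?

ζ = 2.6/(2√(3.1K_p)) rises as K_p falls; higher damping means less overshoot.

decrease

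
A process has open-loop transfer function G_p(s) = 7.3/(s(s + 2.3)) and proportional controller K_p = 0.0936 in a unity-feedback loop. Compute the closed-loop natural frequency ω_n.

With unity feedback the closed-loop characteristic equation is s² + 2.3s + 0.0936·7.3 = s² + 2.3s + 0.6833 = 0.
So ω_n² = 0.6833 ⇒ ω_n = 0.8266 rad/s, and ζ = 2.3/(2ω_n) = 1.39.

ω_n = 0.827 rad/s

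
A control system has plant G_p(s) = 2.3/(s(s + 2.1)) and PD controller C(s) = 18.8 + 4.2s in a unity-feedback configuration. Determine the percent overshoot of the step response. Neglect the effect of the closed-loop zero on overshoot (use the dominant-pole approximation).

Forward path: (18.8 + 4.2s)·2.3/(s(s+2.1)). The closed-loop characteristic equation is s² + (2.1 + 2.3·4.2)s + 2.3·18.8 = 0.
That is s² + 11.76s + 43.24 = 0, so ω_n = 6.576 rad/s and ζ = 11.76/(2·6.576) = 0.8942.
%OS = 100·exp(−πζ/√(1−ζ²)) = 0.188%.

0.188%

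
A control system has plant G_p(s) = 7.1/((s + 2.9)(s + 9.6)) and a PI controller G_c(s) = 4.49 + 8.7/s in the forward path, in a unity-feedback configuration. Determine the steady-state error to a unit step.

The open loop G_c(s)G_p(s) has a pole at the origin (type 1), so the static position error constant is infinite and e_ss = 1/(1+∞) = 0.

0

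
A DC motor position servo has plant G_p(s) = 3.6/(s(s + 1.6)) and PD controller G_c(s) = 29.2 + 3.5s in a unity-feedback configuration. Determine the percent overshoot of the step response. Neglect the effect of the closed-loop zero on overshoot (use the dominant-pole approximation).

4.9%

Forward path: (29.2 + 3.5s)·3.6/(s(s+1.6)). The closed-loop characteristic equation is s² + (1.6 + 3.6·3.5)s + 3.6·29.2 = 0.
That is s² + 14.2s + 105.1 = 0, so ω_n = 10.25 rad/s and ζ = 14.2/(2·10.25) = 0.6925.
%OS = 100·exp(−πζ/√(1−ζ²)) = 4.9%.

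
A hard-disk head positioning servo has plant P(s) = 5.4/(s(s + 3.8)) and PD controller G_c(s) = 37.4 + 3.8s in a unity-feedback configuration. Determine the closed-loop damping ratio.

ζ = 0.856

Forward path: (37.4 + 3.8s)·5.4/(s(s+3.8)). The closed-loop characteristic equation is s² + (3.8 + 5.4·3.8)s + 5.4·37.4 = 0.
That is s² + 24.32s + 202 = 0, so ω_n = 14.21 rad/s and ζ = 24.32/(2·14.21) = 0.8557.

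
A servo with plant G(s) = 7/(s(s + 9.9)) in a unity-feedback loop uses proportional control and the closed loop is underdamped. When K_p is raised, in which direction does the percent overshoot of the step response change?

ζ = 9.9/(2√(7K_p)) decreases as K_p grows; lower damping means more overshoot.

increase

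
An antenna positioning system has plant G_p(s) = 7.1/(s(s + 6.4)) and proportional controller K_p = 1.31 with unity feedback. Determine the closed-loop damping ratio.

1 + K_p·G_p(s) = 0 gives s² + 6.4s + 9.301 = 0.
So ω_n² = 9.301 ⇒ ω_n = 3.05 rad/s, and ζ = 6.4/(2ω_n) = 1.05.

ζ = 1.05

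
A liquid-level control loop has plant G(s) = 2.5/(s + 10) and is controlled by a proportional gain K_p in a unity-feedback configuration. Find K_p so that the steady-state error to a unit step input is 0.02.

K_p = 196

The loop is type 0, so e_ss(step) = 1/(1 + K_pos) with K_pos = K_p·G(0).
G(0) = 0.25. Require 1/(1 + K_p·0.25) = 0.02, so 1 + 0.25·K_p = 50.
K_p = (50 − 1)/0.25 = 196.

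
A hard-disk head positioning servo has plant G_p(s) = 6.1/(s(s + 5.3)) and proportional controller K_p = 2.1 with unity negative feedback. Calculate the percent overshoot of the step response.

3.14%

The closed-loop denominator s² + 5.3s + 12.81 gives ω_n = √12.81 = 3.579 and ζ = 5.3/(2ω_n) = 0.7404.
%OS = 100·exp(−πζ/√(1−ζ²)) = 100·exp(−π·0.7404/√0.4518) = 3.14%.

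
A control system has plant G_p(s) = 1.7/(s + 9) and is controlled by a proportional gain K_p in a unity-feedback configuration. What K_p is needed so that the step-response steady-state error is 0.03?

K_p = 171

The loop is type 0, so e_ss(step) = 1/(1 + K_pos) with K_pos = K_p·G_p(0).
G_p(0) = 0.1889. Require 1/(1 + K_p·0.1889) = 0.03, so 1 + 0.1889·K_p = 33.33.
K_p = (33.33 − 1)/0.1889 = 171.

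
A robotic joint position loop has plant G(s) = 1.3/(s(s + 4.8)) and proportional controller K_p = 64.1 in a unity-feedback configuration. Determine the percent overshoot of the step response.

The closed-loop denominator s² + 4.8s + 83.33 gives ω_n = √83.33 = 9.129 and ζ = 4.8/(2ω_n) = 0.2629.
%OS = 100·exp(−πζ/√(1−ζ²)) = 100·exp(−π·0.2629/√0.9309) = 42.5%.

42.5%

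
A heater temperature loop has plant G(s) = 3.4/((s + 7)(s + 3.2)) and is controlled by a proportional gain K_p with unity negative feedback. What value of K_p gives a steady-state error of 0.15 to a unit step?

K_p = 37.3

The loop is type 0, so e_ss(step) = 1/(1 + K_pos) with K_pos = K_p·G(0).
G(0) = 0.1518. Require 1/(1 + K_p·0.1518) = 0.15, so 1 + 0.1518·K_p = 6.667.
K_p = (6.667 − 1)/0.1518 = 37.3.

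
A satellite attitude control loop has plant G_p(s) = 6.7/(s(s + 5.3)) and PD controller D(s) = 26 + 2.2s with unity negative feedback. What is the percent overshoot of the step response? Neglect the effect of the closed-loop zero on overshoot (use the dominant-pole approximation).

Forward path: (26 + 2.2s)·6.7/(s(s+5.3)). The closed-loop characteristic equation is s² + (5.3 + 6.7·2.2)s + 6.7·26 = 0.
That is s² + 20.04s + 174.2 = 0, so ω_n = 13.2 rad/s and ζ = 20.04/(2·13.2) = 0.7592.
%OS = 100·exp(−πζ/√(1−ζ²)) = 2.56%.

2.56%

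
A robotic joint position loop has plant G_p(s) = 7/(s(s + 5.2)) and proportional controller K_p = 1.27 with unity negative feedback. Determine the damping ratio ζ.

1 + K_p·G_p(s) = 0 gives s² + 5.2s + 8.89 = 0.
So ω_n² = 8.89 ⇒ ω_n = 2.982 rad/s, and ζ = 5.2/(2ω_n) = 0.872.

ζ = 0.872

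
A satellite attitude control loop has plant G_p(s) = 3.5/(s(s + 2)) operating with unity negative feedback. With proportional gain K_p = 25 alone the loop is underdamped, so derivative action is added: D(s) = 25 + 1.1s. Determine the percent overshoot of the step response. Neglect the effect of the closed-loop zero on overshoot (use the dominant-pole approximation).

35.6%

Forward path: (25 + 1.1s)·3.5/(s(s+2)). The closed-loop characteristic equation is s² + (2 + 3.5·1.1)s + 3.5·25 = 0.
That is s² + 5.85s + 87.5 = 0, so ω_n = 9.354 rad/s and ζ = 5.85/(2·9.354) = 0.3127.
%OS = 100·exp(−πζ/√(1−ζ²)) = 35.6%.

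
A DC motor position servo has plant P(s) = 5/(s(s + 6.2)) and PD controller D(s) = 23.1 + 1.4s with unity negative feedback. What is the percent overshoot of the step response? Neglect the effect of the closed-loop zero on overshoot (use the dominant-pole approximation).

8.68%

Forward path: (23.1 + 1.4s)·5/(s(s+6.2)). The closed-loop characteristic equation is s² + (6.2 + 5·1.4)s + 5·23.1 = 0.
That is s² + 13.2s + 115.5 = 0, so ω_n = 10.75 rad/s and ζ = 13.2/(2·10.75) = 0.6141.
%OS = 100·exp(−πζ/√(1−ζ²)) = 8.68%.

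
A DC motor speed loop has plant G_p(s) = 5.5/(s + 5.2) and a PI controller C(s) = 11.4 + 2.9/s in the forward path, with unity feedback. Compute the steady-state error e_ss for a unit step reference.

The open loop C(s)G_p(s) has a pole at the origin (type 1), so the static position error constant is infinite and e_ss = 1/(1+∞) = 0.

0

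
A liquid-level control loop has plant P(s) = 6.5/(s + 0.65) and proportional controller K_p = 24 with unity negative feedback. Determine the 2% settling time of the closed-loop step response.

Closed-loop transfer function: T(s) = K_p·P(s)/(1 + K_p·P(s)) = 156/(s + 0.65 + 156) = 156/(s + 156.7).
Time constant τ = 1/156.7 = 0.006384 s, so the 2% settling time is about 4τ = 0.0255 s.

T_s ≈ 0.0255 s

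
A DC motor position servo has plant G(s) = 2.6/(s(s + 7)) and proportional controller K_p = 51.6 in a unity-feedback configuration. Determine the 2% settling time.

T_s ≈ 1.14 s

From 1 + K_pG(s) = 0: s² + 7s + 134.2 = 0 ⇒ ω_n = 11.58, ζ = 0.3022.
2% settling time T_s ≈ 4/(ζω_n) = 4/3.5 = 1.14 s.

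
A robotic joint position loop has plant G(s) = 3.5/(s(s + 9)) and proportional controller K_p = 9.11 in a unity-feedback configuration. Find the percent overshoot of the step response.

From 1 + K_pG(s) = 0: s² + 9s + 31.88 = 0 ⇒ ω_n = 5.647, ζ = 0.7969.
%OS = 100·exp(−πζ/√(1−ζ²)) = 100·exp(−π·0.7969/√0.3649) = 1.59%.

1.59%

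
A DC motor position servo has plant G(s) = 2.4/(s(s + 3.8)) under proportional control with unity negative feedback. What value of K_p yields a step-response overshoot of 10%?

K_p = 4.3

From %OS = 100·exp(−πζ/√(1−ζ²)) = 10%, ζ = −ln(0.1)/√(π²+ln²(0.1)) = 0.5912.
Characteristic equation s² + 3.8s + 2.4K_p = 0 gives ζ = 3.8/(2√(2.4K_p)).
Setting ζ = 0.5912: √(2.4K_p) = 3.8/(2·0.5912) = 3.214, so K_p = 10.33/2.4 = 4.3.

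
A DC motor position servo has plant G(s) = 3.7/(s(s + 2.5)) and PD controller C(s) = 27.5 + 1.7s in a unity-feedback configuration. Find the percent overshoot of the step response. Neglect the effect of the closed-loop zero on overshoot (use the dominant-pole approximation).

21.9%

Forward path: (27.5 + 1.7s)·3.7/(s(s+2.5)). The closed-loop characteristic equation is s² + (2.5 + 3.7·1.7)s + 3.7·27.5 = 0.
That is s² + 8.79s + 101.8 = 0, so ω_n = 10.09 rad/s and ζ = 8.79/(2·10.09) = 0.4357.
%OS = 100·exp(−πζ/√(1−ζ²)) = 21.9%.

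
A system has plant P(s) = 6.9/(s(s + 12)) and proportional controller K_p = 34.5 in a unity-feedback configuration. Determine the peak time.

The closed-loop denominator s² + 12s + 238.1 gives ω_n = √238.1 = 15.43 and ζ = 12/(2ω_n) = 0.3889.
Damped frequency ω_d = ω_n√(1−ζ²) = 14.21 rad/s, so peak time T_p = π/ω_d = 0.221 s.

T_p = 0.221 s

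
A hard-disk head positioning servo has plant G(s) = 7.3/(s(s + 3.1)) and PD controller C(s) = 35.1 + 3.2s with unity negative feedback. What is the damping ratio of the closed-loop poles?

Forward path: (35.1 + 3.2s)·7.3/(s(s+3.1)). The closed-loop characteristic equation is s² + (3.1 + 7.3·3.2)s + 7.3·35.1 = 0.
That is s² + 26.46s + 256.2 = 0, so ω_n = 16.01 rad/s and ζ = 26.46/(2·16.01) = 0.8265.

ζ = 0.827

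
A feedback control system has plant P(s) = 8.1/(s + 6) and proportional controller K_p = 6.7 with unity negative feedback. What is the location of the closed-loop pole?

s = -60.27

Closed-loop transfer function: T(s) = K_p·P(s)/(1 + K_p·P(s)) = 54.27/(s + 6 + 54.27) = 54.27/(s + 60.27).
The closed-loop pole is at s = −60.27.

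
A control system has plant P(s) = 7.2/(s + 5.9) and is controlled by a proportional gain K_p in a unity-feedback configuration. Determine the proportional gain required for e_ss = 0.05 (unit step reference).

K_p = 15.6

Steady-state error for a unit step on this type-0 loop is 1/(1 + K_p·P(0)).
P(0) = 1.22. Require 1/(1 + K_p·1.22) = 0.05, so 1 + 1.22·K_p = 20.
K_p = (20 − 1)/1.22 = 15.6.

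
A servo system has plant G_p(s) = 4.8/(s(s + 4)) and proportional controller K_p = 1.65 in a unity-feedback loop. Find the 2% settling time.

The closed-loop denominator s² + 4s + 7.92 gives ω_n = √7.92 = 2.814 and ζ = 4/(2ω_n) = 0.7107.
2% settling time T_s ≈ 4/(ζω_n) = 4/2 = 2 s.

T_s ≈ 2 s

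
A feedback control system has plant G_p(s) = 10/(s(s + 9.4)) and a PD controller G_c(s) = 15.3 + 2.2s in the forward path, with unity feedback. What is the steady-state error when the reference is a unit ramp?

0.0614

The loop has one pole at the origin (type 1). Velocity error constant K_v = lim_{s→0} s·G_c(s)G_p(s) = 15.3·10/9.4 = 16.28.
Steady-state error to a unit ramp: e_ss = 1/K_v = 0.0614.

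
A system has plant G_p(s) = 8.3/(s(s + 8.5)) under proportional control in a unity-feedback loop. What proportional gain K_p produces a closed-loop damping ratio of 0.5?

Closed-loop characteristic equation: s² + 8.5s + K_p·8.3 = 0.
So ω_n = √(8.3K_p) and 2ζω_n = 8.5, giving ζ = 8.5/(2√(8.3K_p)).
Setting ζ = 0.5: √(8.3K_p) = 8.5/(2·0.5) = 8.5, so K_p = 72.25/8.3 = 8.7.

K_p = 8.7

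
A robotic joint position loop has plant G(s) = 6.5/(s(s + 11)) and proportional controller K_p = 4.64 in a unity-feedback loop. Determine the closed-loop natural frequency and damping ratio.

1 + K_p·G(s) = 0 gives s² + 11s + 30.16 = 0.
So ω_n² = 30.16 ⇒ ω_n = 5.492 rad/s, and ζ = 11/(2ω_n) = 1.

ω_n = 5.49 rad/s, ζ = 1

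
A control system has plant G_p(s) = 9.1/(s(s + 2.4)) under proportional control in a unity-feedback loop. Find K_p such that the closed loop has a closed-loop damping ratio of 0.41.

K_p = 0.941

Closed-loop characteristic equation: s² + 2.4s + K_p·9.1 = 0.
So ω_n = √(9.1K_p) and 2ζω_n = 2.4, giving ζ = 2.4/(2√(9.1K_p)).
Setting ζ = 0.41: √(9.1K_p) = 2.4/(2·0.41) = 2.927, so K_p = 8.566/9.1 = 0.941.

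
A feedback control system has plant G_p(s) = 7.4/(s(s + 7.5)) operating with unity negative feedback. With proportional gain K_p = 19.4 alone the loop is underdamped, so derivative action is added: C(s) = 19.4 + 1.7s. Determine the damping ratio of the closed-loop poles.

Forward path: (19.4 + 1.7s)·7.4/(s(s+7.5)). The closed-loop characteristic equation is s² + (7.5 + 7.4·1.7)s + 7.4·19.4 = 0.
That is s² + 20.08s + 143.6 = 0, so ω_n = 11.98 rad/s and ζ = 20.08/(2·11.98) = 0.8379.

ζ = 0.838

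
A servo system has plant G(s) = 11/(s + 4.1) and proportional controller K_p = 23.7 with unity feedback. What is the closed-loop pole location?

s = -264.8

Closed-loop transfer function: T(s) = K_p·G(s)/(1 + K_p·G(s)) = 260.7/(s + 4.1 + 260.7) = 260.7/(s + 264.8).
The closed-loop pole is at s = −264.8.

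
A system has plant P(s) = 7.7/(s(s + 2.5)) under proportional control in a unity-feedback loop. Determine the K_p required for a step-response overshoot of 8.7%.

K_p = 0.539

From %OS = 100·exp(−πζ/√(1−ζ²)) = 8.7%, ζ = −ln(0.087)/√(π²+ln²(0.087)) = 0.6137.
Characteristic equation s² + 2.5s + 7.7K_p = 0 gives ζ = 2.5/(2√(7.7K_p)).
Setting ζ = 0.6137: √(7.7K_p) = 2.5/(2·0.6137) = 2.037, so K_p = 4.149/7.7 = 0.539.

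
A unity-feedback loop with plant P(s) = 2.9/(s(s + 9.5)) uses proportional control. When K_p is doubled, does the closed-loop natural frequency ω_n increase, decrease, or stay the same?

ω_n = √(2.9·K_p), which grows with K_p.

increase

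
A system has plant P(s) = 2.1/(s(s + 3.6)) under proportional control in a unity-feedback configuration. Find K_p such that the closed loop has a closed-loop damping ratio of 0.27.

K_p = 21.2

Closed-loop characteristic equation: s² + 3.6s + K_p·2.1 = 0.
So ω_n = √(2.1K_p) and 2ζω_n = 3.6, giving ζ = 3.6/(2√(2.1K_p)).
Setting ζ = 0.27: √(2.1K_p) = 3.6/(2·0.27) = 6.667, so K_p = 44.44/2.1 = 21.2.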